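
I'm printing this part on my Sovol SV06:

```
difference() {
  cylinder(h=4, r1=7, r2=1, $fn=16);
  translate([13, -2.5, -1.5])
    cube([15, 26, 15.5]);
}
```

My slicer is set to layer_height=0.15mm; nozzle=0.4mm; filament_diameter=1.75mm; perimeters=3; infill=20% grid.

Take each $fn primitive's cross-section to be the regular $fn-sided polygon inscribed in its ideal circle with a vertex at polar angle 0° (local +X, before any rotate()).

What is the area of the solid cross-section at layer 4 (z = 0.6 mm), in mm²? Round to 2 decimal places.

113.92 mm²

At z = 0.6 mm: the cone (r1=7→r2=1) has section circumradius 6.100 here — a regular 16-gon (area = (16/2)·6.100²·sin(360°/16) = 113.92 mm²); the cube at (13, -2.5) (footprint 15×26) is included at this height (area 390.00 mm²); Taking the first minus the rest: starting from the cone (113.92 mm²), the 15×26 cube at (13, -2.5) misses the remaining region (no effect) — area = 113.92 mm². Overall, the cross-section is a single solid region. Net area = 113.92 mm².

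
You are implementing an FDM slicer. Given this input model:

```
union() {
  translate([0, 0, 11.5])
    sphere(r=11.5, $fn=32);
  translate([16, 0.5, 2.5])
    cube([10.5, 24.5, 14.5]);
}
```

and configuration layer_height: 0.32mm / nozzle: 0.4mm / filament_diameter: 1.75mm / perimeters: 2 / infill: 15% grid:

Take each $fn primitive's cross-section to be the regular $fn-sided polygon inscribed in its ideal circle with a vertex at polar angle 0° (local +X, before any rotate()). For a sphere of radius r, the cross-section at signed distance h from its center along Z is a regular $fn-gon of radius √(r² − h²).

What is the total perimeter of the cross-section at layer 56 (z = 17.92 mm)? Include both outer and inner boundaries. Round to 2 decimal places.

At z = 17.92 mm: the sphere: section is a regular 32-gon, circumradius = √(r²−h²) = √(11.5²−6.42²) = 9.541 (perimeter = 2·32·9.541·sin(180°/32) = 59.85 mm); the cube at (16, 0.5) is absent (z outside [2.5, 17]); Combining (union): only the r=11.5 sphere is present, so the union is just that shape — boundary = 59.85 mm. Overall, the cross-section is a single solid region. Total boundary length (outer) = 59.85 mm.

59.85 mm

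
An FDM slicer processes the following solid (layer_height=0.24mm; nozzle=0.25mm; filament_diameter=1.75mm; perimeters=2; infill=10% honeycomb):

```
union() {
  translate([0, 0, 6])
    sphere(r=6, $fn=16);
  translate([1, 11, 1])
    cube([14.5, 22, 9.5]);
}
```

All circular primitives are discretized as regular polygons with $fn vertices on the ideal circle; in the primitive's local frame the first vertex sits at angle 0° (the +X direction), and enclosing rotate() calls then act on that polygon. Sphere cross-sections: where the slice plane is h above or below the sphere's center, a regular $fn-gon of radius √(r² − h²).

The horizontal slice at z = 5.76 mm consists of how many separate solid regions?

At z = 5.76 mm: the r=6 sphere slices to a regular 16-gon of circumradius 5.995 (√(r²−h²) with h=0.24 from center); the cube at (1, 11) (footprint 14.5×22) is included at this height; Combining (union): the 2 present regions are separate (no shared area or edge), so areas and boundary lengths simply add and each stays a separate island — 2 connected regions. The result has 2 disconnected regions.

2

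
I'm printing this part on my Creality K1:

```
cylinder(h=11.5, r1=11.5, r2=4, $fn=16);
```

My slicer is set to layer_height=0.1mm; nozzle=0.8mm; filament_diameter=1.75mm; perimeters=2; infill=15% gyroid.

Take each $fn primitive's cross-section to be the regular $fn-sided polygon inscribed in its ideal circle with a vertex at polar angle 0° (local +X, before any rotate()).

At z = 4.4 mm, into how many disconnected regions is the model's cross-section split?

1

At z = 4.4 mm: the cone contributes a regular 16-gon of circumradius 8.630 (interpolated between r1=11.5 and r2=4 at t=0.383). The result has 1 disconnected region.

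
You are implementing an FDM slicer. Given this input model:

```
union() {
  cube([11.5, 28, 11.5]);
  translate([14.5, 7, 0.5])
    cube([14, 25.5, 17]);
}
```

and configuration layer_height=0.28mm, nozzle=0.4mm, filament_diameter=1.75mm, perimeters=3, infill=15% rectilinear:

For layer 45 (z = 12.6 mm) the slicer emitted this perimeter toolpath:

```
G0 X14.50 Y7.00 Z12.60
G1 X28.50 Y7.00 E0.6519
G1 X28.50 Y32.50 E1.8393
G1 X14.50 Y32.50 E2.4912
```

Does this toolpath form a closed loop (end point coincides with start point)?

Start point (G0): (14.50, 7.00). End point (last G1): the path does not return to the start — open.

no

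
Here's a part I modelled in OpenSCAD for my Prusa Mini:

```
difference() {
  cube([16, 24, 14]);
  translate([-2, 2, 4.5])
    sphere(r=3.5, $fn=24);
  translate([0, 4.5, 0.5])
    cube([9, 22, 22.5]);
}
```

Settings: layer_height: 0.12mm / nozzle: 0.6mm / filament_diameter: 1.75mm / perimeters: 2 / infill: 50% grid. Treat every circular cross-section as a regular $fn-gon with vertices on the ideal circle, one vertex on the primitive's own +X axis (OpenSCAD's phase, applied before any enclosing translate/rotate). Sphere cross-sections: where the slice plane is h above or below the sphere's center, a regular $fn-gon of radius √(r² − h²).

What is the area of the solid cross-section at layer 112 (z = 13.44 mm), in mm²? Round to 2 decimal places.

208.50 mm²

At z = 13.44 mm: the cube (footprint 16×24) is included at this height (area 384.00 mm²); the sphere at (-2, 2) is not intersected at this z (|z−center|=8.940 > r=3.5); the cube at (0, 4.5) is present — its section is the full 9×22 rectangle (area 198.00 mm²); Subtracting the remaining from the first: starting from the 16×24 cube (384.00 mm²), the 9×22 cube at (0, 4.5) partially overlaps it — only the 175.50 mm² overlap (of its 198.00 mm²) is removed, clipping the outline — area = 208.50 mm². Overall, the cross-section is a single solid region. Net area = 208.50 mm².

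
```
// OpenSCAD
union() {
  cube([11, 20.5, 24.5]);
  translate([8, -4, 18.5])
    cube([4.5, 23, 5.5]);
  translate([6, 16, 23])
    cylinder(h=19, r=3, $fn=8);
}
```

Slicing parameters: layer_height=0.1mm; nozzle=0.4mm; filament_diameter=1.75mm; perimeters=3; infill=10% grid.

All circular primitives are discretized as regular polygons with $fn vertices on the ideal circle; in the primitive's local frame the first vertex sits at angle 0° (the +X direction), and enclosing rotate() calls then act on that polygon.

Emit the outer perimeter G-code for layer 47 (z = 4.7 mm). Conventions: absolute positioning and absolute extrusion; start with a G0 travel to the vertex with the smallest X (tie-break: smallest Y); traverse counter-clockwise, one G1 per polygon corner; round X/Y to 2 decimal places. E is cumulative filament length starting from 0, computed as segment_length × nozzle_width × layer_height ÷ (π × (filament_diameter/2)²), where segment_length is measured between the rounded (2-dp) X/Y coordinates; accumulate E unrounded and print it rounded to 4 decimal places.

At z = 4.7 mm: the 11×20.5 cube contributes its full rectangle; the cube at (8, -4) does not reach this height (z outside [18.5, 24]); the cylinder at (6, 16) is not intersected at this z (z outside [23, 42]); Merging all regions: only the 11×20.5 cube is present, so the union is just that shape — 1 connected region. The outline is a single polygon with 4 vertices. Extrusion per mm of travel: 0.4 × 0.1 / (π × 0.875²) = 0.016630. Accumulating E over each segment gives final E = 1.0477.

G0 X0.00 Y0.00 Z4.70
G1 X11.00 Y0.00 E0.1829
G1 X11.00 Y20.50 E0.5238
G1 X0.00 Y20.50 E0.7068
G1 X0.00 Y0.00 E1.0477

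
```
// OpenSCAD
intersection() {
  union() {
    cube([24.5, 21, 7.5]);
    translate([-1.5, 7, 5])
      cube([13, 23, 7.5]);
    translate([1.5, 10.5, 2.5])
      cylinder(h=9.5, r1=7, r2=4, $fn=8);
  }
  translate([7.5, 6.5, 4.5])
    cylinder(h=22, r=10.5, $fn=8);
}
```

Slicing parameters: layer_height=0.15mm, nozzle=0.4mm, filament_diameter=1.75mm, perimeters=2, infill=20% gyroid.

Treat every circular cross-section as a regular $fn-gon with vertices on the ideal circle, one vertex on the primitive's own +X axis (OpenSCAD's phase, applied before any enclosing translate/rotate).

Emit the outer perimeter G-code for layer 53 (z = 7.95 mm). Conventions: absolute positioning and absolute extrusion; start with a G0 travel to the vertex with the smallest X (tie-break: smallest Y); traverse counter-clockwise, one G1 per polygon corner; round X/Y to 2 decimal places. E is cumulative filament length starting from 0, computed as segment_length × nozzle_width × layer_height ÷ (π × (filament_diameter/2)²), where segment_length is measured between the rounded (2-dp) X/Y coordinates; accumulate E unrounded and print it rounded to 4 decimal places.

G0 X-2.56 Y7.56 Z7.95
G1 X-2.23 Y6.77 E0.0214
G1 X1.50 Y5.22 E0.1221
G1 X5.23 Y6.77 E0.2229
G1 X5.33 Y7.00 E0.2291
G1 X11.50 Y7.00 E0.3830
G1 X11.50 Y15.34 E0.5911
G1 X7.50 Y17.00 E0.6991
G1 X0.08 Y13.92 E0.8995
G1 X-2.56 Y7.56 E1.0713

At z = 7.95 mm: the cube is absent (z outside [0, 7.5]); the cube at (-1.5, 7) is present — its section is the full 13×23 rectangle; the cone at (1.5, 10.5) (r1=7→r2=4) has section circumradius 5.279 here — a regular 8-gon; Merging all regions: the regions partially overlap (shared area 60.12 mm²), so overlapping operands fuse into one piece — 1 connected region; the r=10.5 cylinder at (7.5, 6.5) gives a regular 8-gon of circumradius 10.5 (constant along its height); Keeping only the common overlap: the r=10.5 cylinder at (7.5, 6.5) partially overlaps that combined region; clipping to the common part keeps 116.85 mm² — 1 connected region. The outline is a single polygon with 9 vertices. Extrusion per mm of travel: 0.4 × 0.15 / (π × 0.875²) = 0.024945. Accumulating E over each segment gives final E = 1.0713.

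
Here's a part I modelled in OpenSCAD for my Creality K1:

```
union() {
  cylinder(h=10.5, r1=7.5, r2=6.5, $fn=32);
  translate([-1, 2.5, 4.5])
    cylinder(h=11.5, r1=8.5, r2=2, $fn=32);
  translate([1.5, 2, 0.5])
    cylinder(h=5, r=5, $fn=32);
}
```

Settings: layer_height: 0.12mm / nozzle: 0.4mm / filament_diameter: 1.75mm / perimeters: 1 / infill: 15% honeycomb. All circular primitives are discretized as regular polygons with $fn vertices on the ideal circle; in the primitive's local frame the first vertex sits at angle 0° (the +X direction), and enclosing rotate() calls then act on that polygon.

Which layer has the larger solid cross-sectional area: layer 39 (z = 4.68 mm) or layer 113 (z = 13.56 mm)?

Layer 39 (z = 4.68): the cone (r1=7.5→r2=6.5) has section circumradius 7.054 here — a regular 32-gon (area = (32/2)·7.054²·sin(360°/32) = 155.33 mm²); the cone at (-1, 2.5): at t=0.016 of its height the radius interpolates to r₁+(r₂−r₁)t = 8.398, giving a regular 32-gon of that circumradius (area = (32/2)·8.398²·sin(360°/32) = 220.16 mm²); the r=5 cylinder at (1.5, 2) contributes a regular 32-gon of circumradius 5 (area = (32/2)·5.000²·sin(360°/32) = 78.04 mm²); Merging all regions: the regions partially overlap — summed areas 453.53 mm² minus the doubly-counted overlap 219.19 mm² gives 234.34 mm² — area = 234.34 mm². So its area = 234.34 mm². Layer 113 (z = 13.56): the cone does not reach this height (z outside [0, 10.5]); the cone at (-1, 2.5) contributes a regular 32-gon of circumradius 3.379 (interpolated between r1=8.5 and r2=2 at t=0.788) (area = (32/2)·3.379²·sin(360°/32) = 35.64 mm²); the cylinder at (1.5, 2) is absent (z outside [0.5, 5.5]); Merging all regions: only the cone at (-1, 2.5) is present, so the union is just that shape — area = 35.64 mm². So its area = 35.64 mm². Layer 39 is larger (234.34 vs 35.64 mm²).

layer 39 (z = 4.68 mm)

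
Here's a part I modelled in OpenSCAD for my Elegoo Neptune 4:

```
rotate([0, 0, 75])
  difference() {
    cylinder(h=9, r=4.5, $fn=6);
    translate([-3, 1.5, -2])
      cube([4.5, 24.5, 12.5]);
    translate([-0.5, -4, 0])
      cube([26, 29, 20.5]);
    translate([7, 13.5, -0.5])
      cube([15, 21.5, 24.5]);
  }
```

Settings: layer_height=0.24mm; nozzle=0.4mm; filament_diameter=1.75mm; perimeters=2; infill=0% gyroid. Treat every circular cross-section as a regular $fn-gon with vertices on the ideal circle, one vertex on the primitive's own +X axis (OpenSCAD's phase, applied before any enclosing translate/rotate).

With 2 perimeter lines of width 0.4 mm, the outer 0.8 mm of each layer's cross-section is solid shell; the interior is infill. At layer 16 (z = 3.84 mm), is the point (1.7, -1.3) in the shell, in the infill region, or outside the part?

At z = 3.84 mm: the r=4.5 cylinder contributes a regular 6-gon of circumradius 4.5; the 4.5×24.5 cube at (-3, 1.5) contributes its full rectangle; the cube at (-0.5, -4) is present — its section is the full 26×29 rectangle; the cube at (7, 13.5) (footprint 15×21.5) is included at this height; After the difference (first − rest): starting from the r=4.5 cylinder, the 4.5×24.5 cube at (-3, 1.5) partially overlaps it — only the 10.30 mm² overlap (of its 110.25 mm²) is removed, clipping the outline; the 26×29 cube at (-0.5, -4) partially overlaps it — only the 25.41 mm² overlap (of its 754.00 mm²) is removed, clipping the outline; the 15×21.5 cube at (7, 13.5) misses the remaining region (no effect) — 1 connected region; (rotated 75° about Z; rotation is an isometry so areas/perimeters/island counts are preserved). Overall, the cross-section is a single solid region. Undo the 75° rotation: the query point maps to (-0.816, -1.979) in the un-rotated model frame. The nearest boundary edge runs (-0.50, 1.50)→(-0.50, -3.90); distance from the point to it = 0.32 mm. The point is inside the cross-section, 0.32 mm from the nearest boundary — within the 0.8 mm shell band (2 × 0.4).

shell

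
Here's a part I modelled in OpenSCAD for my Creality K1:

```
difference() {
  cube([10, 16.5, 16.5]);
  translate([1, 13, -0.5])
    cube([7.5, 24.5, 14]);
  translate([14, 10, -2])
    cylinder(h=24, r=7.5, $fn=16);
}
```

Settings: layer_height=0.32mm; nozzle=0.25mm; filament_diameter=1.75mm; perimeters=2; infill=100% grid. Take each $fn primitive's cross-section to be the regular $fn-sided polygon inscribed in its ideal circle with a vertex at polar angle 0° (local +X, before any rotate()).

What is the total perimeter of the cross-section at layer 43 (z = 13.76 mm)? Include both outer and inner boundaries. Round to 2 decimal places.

At z = 13.76 mm: the 10×16.5 cube contributes its full rectangle (perimeter 53.00 mm); the cube at (1, 13) is absent (z outside [-0.5, 13.5]); the r=7.5 cylinder at (14, 10) gives a regular 16-gon of circumradius 7.5 (constant along its height) (perimeter = 2·16·7.500·sin(180°/16) = 46.82 mm); After the difference (first − rest): starting from the 10×16.5 cube, the r=7.5 cylinder at (14, 10) partially overlaps it — only the 29.89 mm² overlap (of its 172.21 mm²) is removed, clipping the outline — boundary = 55.49 mm. Overall, the cross-section is a single solid region. Total boundary length (outer) = 55.49 mm.

55.49 mm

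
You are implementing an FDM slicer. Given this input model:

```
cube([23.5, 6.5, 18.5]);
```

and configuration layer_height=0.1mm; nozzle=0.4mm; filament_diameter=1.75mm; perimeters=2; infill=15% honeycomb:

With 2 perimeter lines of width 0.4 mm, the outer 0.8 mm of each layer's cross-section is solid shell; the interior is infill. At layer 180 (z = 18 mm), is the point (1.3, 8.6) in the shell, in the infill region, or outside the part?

outside

At z = 18 mm: the 23.5×6.5 cube contributes its full rectangle. Overall, the cross-section is a single solid region. The nearest boundary edge runs (23.50, 6.50)→(0.00, 6.50); distance from the point to it = 2.10 mm. The point is not inside any of the regions above, so it lies outside the cross-section (2.10 mm from the nearest boundary).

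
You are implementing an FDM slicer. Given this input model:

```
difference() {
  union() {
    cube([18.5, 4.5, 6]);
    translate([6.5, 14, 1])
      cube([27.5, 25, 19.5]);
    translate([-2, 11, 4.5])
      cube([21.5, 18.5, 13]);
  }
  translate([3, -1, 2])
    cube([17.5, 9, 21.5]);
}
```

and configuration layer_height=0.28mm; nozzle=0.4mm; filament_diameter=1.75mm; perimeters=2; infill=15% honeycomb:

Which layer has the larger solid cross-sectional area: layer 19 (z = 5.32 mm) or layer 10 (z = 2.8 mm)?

layer 19 (z = 5.32 mm)

Layer 19 (z = 5.32): the cube is present — its section is the full 18.5×4.5 rectangle (area 83.25 mm²); the 27.5×25 cube at (6.5, 14) contributes its full rectangle (area 687.50 mm²); the cube at (-2, 11) is present — its section is the full 21.5×18.5 rectangle (area 397.75 mm²); Combining (union): the regions partially overlap — summed areas 1168.50 mm² minus the doubly-counted overlap 201.50 mm² gives 967.00 mm² — area = 967.00 mm²; the cube at (3, -1) is present — its section is the full 17.5×9 rectangle (area 157.50 mm²); After the difference (first − rest): starting from that combined region (967.00 mm²), the 17.5×9 cube at (3, -1) partially overlaps it — only the 69.75 mm² overlap (of its 157.50 mm²) is removed, clipping the outline — area = 897.25 mm². So its area = 897.25 mm². Layer 10 (z = 2.8): the 18.5×4.5 cube contributes its full rectangle (area 83.25 mm²); the 27.5×25 cube at (6.5, 14) contributes its full rectangle (area 687.50 mm²); the cube at (-2, 11) is absent (z outside [4.5, 17.5]); Taking the union: the 2 present regions are separate (no shared area or edge), so areas and boundary lengths simply add and each stays a separate island — area = 770.75 mm²; the cube at (3, -1) (footprint 17.5×9) is included at this height (area 157.50 mm²); Taking the first minus the rest: starting from the result so far (770.75 mm²), the 17.5×9 cube at (3, -1) partially overlaps it — only the 69.75 mm² overlap (of its 157.50 mm²) is removed, clipping the outline — area = 701.00 mm². So its area = 701.00 mm². Layer 19 is larger (897.25 vs 701.00 mm²).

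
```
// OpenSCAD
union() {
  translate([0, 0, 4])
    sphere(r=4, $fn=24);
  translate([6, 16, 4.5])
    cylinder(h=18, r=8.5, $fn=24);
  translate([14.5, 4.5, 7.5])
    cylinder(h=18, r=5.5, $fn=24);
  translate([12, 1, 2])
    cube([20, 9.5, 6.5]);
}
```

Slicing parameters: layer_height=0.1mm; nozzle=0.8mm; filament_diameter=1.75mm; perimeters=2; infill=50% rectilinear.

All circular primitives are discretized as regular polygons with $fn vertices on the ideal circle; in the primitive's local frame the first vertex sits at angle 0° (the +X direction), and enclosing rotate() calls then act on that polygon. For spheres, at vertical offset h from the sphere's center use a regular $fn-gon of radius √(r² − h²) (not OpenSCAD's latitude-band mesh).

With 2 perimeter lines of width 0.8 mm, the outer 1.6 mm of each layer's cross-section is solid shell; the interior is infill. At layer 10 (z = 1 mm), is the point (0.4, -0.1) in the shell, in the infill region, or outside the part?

At z = 1 mm: the sphere: section is a regular 24-gon, circumradius = √(r²−h²) = √(4²−3²) = 2.646; the cylinder at (6, 16) does not reach this height (z outside [4.5, 22.5]); the cylinder at (14.5, 4.5) is not intersected at this z (z outside [7.5, 25.5]); the cube at (12, 1) is absent (z outside [2, 8.5]); Combining (union): only the r=4 sphere is present, so the union is just that shape — 1 connected region. Overall, the cross-section is a single solid region. The nearest boundary edge runs (2.56, -0.68)→(2.65, 0.00); distance from the point to it = 2.21 mm. The point is inside the cross-section and 2.21 mm from the nearest boundary — more than the 1.6 mm shell width (2 × 0.8), so it's in the infill interior.

infill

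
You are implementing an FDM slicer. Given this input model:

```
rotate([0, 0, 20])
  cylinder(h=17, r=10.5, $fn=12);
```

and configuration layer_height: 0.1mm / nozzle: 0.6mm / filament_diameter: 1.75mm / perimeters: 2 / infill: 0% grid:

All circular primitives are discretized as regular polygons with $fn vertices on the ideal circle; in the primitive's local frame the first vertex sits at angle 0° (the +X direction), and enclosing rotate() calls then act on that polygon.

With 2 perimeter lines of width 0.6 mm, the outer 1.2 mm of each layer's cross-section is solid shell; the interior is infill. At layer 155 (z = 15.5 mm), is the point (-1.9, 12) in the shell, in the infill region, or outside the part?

outside

At z = 15.5 mm: the r=10.5 cylinder contributes a regular 12-gon of circumradius 10.5; (rotated 20° about Z; rotation is an isometry so areas/perimeters/island counts are preserved). Overall, the cross-section is a single solid region. Undo the 20° rotation: the query point maps to (2.319, 11.926) in the un-rotated model frame. The nearest boundary edge runs (5.25, 9.09)→(0.00, 10.50); distance from the point to it = 1.98 mm. The point is not inside any of the regions above, so it lies outside the cross-section (1.98 mm from the nearest boundary).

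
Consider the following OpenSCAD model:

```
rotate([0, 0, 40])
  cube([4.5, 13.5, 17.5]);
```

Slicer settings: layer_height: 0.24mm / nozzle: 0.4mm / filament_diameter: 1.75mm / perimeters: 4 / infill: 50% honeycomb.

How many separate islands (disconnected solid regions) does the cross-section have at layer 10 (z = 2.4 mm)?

At z = 2.4 mm: the cube (footprint 4.5×13.5) is included at this height; (rotated 40° about Z; rotation is an isometry so areas/perimeters/island counts are preserved). Overall, the cross-section is a single solid region. Island count = 1.

1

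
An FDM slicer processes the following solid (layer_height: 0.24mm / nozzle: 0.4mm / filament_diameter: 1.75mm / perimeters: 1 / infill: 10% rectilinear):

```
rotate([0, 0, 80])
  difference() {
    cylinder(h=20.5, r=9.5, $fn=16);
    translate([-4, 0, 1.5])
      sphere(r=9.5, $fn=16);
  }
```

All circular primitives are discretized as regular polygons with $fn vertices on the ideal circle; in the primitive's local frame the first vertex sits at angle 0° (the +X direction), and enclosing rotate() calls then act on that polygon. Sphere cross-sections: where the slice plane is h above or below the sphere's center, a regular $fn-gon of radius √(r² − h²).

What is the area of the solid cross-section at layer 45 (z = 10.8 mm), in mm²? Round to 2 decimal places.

264.79 mm²

At z = 10.8 mm: the r=9.5 cylinder gives a regular 16-gon of circumradius 9.5 (constant along its height) (area = (16/2)·9.500²·sin(360°/16) = 276.30 mm²); the r=9.5 sphere at (-4, 0) contributes a regular 16-gon of circumradius √(9.5²−9.3²) = 1.939 (area = (16/2)·1.939²·sin(360°/16) = 11.51 mm²); After the difference (first − rest): starting from the r=9.5 cylinder (276.30 mm²), the r=9.5 sphere at (-4, 0) lies wholly inside it (removes its full 11.51 mm² and its 12.11 mm outline becomes a hole wall) — area = 264.79 mm²; (whole slice rotated 80° about Z — lengths, areas and connectivity unchanged). Overall, the cross-section is one region with 1 hole. Net area = 264.79 mm².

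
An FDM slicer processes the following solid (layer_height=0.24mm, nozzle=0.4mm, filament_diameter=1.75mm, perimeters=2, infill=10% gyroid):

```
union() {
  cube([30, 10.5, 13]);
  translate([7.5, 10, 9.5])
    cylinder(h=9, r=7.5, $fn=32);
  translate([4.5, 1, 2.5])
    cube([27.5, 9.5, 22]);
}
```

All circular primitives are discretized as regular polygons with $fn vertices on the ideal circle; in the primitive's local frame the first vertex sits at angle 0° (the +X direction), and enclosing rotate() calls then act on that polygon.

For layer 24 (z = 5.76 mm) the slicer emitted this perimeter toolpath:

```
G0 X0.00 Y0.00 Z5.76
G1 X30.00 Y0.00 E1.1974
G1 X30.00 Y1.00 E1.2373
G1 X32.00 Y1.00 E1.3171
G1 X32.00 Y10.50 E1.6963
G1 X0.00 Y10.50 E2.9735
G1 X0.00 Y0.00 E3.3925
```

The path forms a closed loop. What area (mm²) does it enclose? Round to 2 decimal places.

Apply the shoelace formula to the sequence of (X, Y) vertices; enclosed area = 334.00 mm².

334.00 mm²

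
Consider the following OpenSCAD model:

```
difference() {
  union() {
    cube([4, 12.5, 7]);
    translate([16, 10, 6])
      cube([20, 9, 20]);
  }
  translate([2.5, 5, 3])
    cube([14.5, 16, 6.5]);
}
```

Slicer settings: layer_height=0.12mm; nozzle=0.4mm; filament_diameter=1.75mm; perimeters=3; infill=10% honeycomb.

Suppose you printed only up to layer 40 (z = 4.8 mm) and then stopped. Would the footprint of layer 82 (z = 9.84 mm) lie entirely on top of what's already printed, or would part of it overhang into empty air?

part overhangs

Compare the two slices. At z = 4.8: the cube (footprint 4×12.5) is included at this height (area 50.00 mm²); the cube at (16, 10) does not reach this height (z outside [6, 26]); Combining (union): only the 4×12.5 cube is present, so the union is just that shape — area = 50.00 mm²; the cube at (2.5, 5) is present — its section is the full 14.5×16 rectangle (area 232.00 mm²); After the difference (first − rest): starting from the result so far (50.00 mm²), the 14.5×16 cube at (2.5, 5) partially overlaps it — only the 11.25 mm² overlap (of its 232.00 mm²) is removed, clipping the outline — area = 38.75 mm². At z = 9.84: the cube is absent (z outside [0, 7]); the cube at (16, 10) is present — its section is the full 20×9 rectangle (area 180.00 mm²); Taking the union: only the 20×9 cube at (16, 10) is present, so the union is just that shape — area = 180.00 mm²; the cube at (2.5, 5) is absent (z outside [3, 9.5]); Subtracting the remaining from the first: none of the subtracted shapes is present at this height, so that combined region is unchanged — area = 180.00 mm². Checking containment: at z = 9.84 the cross-section extends beyond the z = 4.8 cross-section by about 180.00 mm².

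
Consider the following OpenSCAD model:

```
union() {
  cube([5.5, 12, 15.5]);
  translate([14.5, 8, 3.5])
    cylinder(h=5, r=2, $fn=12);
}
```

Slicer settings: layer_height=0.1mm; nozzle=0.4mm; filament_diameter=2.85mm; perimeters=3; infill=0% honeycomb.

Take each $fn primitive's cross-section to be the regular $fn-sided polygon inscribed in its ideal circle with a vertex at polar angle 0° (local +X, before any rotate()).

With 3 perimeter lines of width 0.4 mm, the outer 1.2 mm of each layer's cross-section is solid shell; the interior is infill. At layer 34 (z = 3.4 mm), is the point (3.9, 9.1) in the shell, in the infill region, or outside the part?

infill

At z = 3.4 mm: the cube (footprint 5.5×12) is included at this height; the cylinder at (14.5, 8) does not reach this height (z outside [3.5, 8.5]); Taking the union: only the 5.5×12 cube is present, so the union is just that shape — 1 connected region. Overall, the cross-section is a single solid region. The nearest boundary edge runs (5.50, 0.00)→(5.50, 12.00); distance from the point to it = 1.60 mm. The point is inside the cross-section and 1.60 mm from the nearest boundary — more than the 1.2 mm shell width (3 × 0.4), so it's in the infill interior.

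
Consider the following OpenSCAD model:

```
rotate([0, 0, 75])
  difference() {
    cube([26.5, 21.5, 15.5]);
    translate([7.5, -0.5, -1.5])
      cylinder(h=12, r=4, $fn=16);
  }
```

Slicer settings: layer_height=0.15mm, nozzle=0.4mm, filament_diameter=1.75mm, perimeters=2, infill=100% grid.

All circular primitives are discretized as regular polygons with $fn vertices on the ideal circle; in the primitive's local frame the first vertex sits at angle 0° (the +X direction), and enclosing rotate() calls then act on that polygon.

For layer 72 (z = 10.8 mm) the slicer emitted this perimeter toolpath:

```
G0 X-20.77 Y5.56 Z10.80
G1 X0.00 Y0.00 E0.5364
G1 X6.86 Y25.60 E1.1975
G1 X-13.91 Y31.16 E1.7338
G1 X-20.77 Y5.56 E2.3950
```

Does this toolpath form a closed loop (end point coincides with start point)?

yes

Start point (G0): (-20.77, 5.56). End point (last G1): the path returns to the start — closed.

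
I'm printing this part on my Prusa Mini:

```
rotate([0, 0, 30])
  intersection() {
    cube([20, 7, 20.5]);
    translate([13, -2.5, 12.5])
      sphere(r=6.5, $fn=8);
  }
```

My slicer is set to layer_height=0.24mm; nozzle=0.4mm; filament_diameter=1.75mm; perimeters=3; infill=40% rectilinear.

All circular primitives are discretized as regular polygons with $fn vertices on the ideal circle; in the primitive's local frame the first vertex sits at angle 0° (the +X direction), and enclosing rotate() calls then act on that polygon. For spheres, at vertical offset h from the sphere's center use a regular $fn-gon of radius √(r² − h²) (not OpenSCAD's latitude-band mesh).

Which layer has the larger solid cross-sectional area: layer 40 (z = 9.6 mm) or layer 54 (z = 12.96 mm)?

Layer 40 (z = 9.6): the 20×7 cube contributes its full rectangle (area 140.00 mm²); the r=6.5 sphere at (13, -2.5) contributes a regular 8-gon of circumradius √(6.5²−2.9²) = 5.817 (area = (8/2)·5.817²·sin(360°/8) = 95.71 mm²); Keeping only the common overlap: the r=6.5 sphere at (13, -2.5) partially overlaps the 20×7 cube; clipping to the common part keeps 21.36 mm² — area = 21.36 mm²; (rotated 30° about Z; rotation is an isometry so areas/perimeters/island counts are preserved). So its area = 21.36 mm². Layer 54 (z = 12.96): the cube is present — its section is the full 20×7 rectangle (area 140.00 mm²); the r=6.5 sphere at (13, -2.5) contributes a regular 8-gon of circumradius √(6.5²−0.46²) = 6.484 (area = (8/2)·6.484²·sin(360°/8) = 118.90 mm²); Taking the intersection: the r=6.5 sphere at (13, -2.5) partially overlaps the 20×7 cube; clipping to the common part keeps 29.62 mm² — area = 29.62 mm²; (rotated 30° about Z; rotation is an isometry so areas/perimeters/island counts are preserved). So its area = 29.62 mm². Layer 54 is larger (29.62 vs 21.36 mm²).

layer 54 (z = 12.96 mm)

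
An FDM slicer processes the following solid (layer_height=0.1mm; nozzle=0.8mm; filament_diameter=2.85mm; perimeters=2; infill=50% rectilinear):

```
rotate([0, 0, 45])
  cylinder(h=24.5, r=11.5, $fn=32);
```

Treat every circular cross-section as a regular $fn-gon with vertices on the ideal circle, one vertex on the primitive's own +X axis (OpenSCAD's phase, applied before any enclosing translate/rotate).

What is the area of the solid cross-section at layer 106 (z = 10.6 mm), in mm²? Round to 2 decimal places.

At z = 10.6 mm: the r=11.5 cylinder contributes a regular 32-gon of circumradius 11.5 (area = (32/2)·11.500²·sin(360°/32) = 412.81 mm²); (whole slice rotated 45° about Z — lengths, areas and connectivity unchanged). Overall, the cross-section is a single solid region. Net area = 412.81 mm².

412.81 mm²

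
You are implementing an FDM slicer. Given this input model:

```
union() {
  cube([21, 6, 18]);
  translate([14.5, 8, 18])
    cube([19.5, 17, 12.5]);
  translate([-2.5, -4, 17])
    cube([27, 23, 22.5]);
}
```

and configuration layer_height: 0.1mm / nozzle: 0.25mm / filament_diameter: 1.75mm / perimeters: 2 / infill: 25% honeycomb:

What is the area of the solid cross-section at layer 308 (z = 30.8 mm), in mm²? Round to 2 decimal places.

At z = 30.8 mm: the cube does not reach this height (z outside [0, 18]); the cube at (14.5, 8) is absent (z outside [18, 30.5]); the cube at (-2.5, -4) (footprint 27×23) is included at this height (area 621.00 mm²); Combining (union): only the 27×23 cube at (-2.5, -4) is present, so the union is just that shape — area = 621.00 mm². Overall, the cross-section is a single solid region. Net area = 621.00 mm².

621.00 mm²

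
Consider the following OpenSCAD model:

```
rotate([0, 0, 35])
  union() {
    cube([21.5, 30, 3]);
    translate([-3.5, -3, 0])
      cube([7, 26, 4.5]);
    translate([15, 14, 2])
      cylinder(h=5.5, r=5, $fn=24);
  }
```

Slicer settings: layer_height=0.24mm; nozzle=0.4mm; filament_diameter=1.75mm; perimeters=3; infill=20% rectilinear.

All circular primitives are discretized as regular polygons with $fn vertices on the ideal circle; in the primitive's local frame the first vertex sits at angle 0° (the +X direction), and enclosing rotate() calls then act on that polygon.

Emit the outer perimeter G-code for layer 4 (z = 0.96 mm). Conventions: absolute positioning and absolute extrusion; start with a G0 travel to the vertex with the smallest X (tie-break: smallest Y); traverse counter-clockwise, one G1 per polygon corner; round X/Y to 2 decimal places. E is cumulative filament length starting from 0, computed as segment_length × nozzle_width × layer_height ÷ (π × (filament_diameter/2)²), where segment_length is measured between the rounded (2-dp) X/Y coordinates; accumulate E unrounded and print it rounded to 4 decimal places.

G0 X-17.21 Y24.57 Z0.96
G1 X-13.19 Y18.84 E0.2794
G1 X-16.06 Y16.83 E0.4192
G1 X-1.15 Y-4.46 E1.4566
G1 X4.59 Y-0.45 E1.7361
G1 X2.87 Y2.01 E1.8559
G1 X17.61 Y12.33 E2.5740
G1 X0.40 Y36.91 E3.7716
G1 X-17.21 Y24.57 E4.6299

At z = 0.96 mm: the 21.5×30 cube contributes its full rectangle; the cube at (-3.5, -3) is present — its section is the full 7×26 rectangle; the cylinder at (15, 14) is absent (z outside [2, 7.5]); Merging all regions: the regions partially overlap (shared area 80.50 mm²), so overlapping operands fuse into one piece — 1 connected region; (rotated 35° about Z; rotation is an isometry so areas/perimeters/island counts are preserved). The outline is a single polygon with 8 vertices. Extrusion per mm of travel: 0.4 × 0.24 / (π × 0.875²) = 0.039912. Accumulating E over each segment gives final E = 4.6299.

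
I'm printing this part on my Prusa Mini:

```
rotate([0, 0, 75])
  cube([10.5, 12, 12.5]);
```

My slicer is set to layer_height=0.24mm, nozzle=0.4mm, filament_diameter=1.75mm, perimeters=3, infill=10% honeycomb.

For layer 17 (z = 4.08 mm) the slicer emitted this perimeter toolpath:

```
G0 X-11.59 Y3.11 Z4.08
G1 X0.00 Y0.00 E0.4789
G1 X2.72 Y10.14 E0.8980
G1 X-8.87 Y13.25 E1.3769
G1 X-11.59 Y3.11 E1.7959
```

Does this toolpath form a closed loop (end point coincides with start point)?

Start point (G0): (-11.59, 3.11). End point (last G1): the path returns to the start — closed.

yes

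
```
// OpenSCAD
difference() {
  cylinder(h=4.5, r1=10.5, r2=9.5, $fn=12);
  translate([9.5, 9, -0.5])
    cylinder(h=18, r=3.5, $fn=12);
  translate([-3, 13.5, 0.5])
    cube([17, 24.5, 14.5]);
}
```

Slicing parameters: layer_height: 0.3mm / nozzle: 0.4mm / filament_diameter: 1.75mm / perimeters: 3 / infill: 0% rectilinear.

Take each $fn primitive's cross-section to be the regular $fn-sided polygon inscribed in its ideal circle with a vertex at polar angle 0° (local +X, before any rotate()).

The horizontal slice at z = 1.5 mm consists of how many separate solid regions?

At z = 1.5 mm: the cone (r1=10.5→r2=9.5) has section circumradius 10.167 here — a regular 12-gon; the cylinder at (9.5, 9): section is a regular 12-gon, circumradius r=3.5; the 17×24.5 cube at (-3, 13.5) contributes its full rectangle; Taking the first minus the rest: starting from the cone, the r=3.5 cylinder at (9.5, 9) partially overlaps it — only the 0.24 mm² overlap (of its 36.75 mm²) is removed, clipping the outline; the 17×24.5 cube at (-3, 13.5) misses the remaining region (no effect) — 1 connected region. The result has 1 disconnected region.

1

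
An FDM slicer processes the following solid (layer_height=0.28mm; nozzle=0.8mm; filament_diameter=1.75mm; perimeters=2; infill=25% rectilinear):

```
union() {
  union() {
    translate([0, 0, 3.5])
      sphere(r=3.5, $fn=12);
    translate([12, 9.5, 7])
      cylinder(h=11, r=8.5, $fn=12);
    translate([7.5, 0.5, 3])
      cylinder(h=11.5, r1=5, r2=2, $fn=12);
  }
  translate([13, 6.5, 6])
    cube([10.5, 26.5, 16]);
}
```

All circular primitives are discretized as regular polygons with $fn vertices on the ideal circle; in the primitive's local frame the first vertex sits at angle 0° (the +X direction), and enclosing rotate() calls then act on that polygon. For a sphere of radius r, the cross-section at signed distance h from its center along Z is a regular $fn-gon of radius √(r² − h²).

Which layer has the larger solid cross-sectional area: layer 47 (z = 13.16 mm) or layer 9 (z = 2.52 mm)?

Layer 47 (z = 13.16): the sphere does not reach this height (|z−center|=9.660 > r=3.5); the r=8.5 cylinder at (12, 9.5) gives a regular 12-gon of circumradius 8.5 (constant along its height) (area = (12/2)·8.500²·sin(360°/12) = 216.75 mm²); the cone at (7.5, 0.5) contributes a regular 12-gon of circumradius 2.350 (interpolated between r1=5 and r2=2 at t=0.883) (area = (12/2)·2.350²·sin(360°/12) = 16.56 mm²); Merging all regions: the regions partially overlap — summed areas 233.31 mm² minus the doubly-counted overlap 1.10 mm² gives 232.21 mm² — area = 232.21 mm²; the cube at (13, 6.5) is present — its section is the full 10.5×26.5 rectangle (area 278.25 mm²); Combining (union): the regions partially overlap — summed areas 510.46 mm² minus the doubly-counted overlap 67.12 mm² gives 443.35 mm² — area = 443.35 mm². So its area = 443.35 mm². Layer 9 (z = 2.52): the sphere: section is a regular 12-gon, circumradius = √(r²−h²) = √(3.5²−0.98²) = 3.360 (area = (12/2)·3.360²·sin(360°/12) = 33.87 mm²); the cylinder at (12, 9.5) does not reach this height (z outside [7, 18]); the cone at (7.5, 0.5) does not reach this height (z outside [3, 14.5]); Taking the union: only the r=3.5 sphere is present, so the union is just that shape — area = 33.87 mm²; the cube at (13, 6.5) is absent (z outside [6, 22]); Combining (union): only the result so far is present, so the union is just that shape — area = 33.87 mm². So its area = 33.87 mm². Layer 47 is larger (443.35 vs 33.87 mm²).

layer 47 (z = 13.16 mm)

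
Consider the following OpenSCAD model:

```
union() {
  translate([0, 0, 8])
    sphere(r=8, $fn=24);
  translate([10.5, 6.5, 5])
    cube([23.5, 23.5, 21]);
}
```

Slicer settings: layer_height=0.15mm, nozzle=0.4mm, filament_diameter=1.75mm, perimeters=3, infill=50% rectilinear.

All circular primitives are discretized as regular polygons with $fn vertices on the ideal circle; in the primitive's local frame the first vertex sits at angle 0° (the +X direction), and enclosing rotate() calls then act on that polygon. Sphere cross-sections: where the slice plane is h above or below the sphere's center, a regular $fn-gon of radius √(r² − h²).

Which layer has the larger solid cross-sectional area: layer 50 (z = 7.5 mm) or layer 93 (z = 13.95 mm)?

layer 50 (z = 7.5 mm)

Layer 50 (z = 7.5): the sphere: section is a regular 24-gon, circumradius = √(r²−h²) = √(8²−0.5²) = 7.984 (area = (24/2)·7.984²·sin(360°/24) = 198.00 mm²); the 23.5×23.5 cube at (10.5, 6.5) contributes its full rectangle (area 552.25 mm²); Combining (union): the 2 present regions are separate (no shared area or edge), so areas and boundary lengths simply add and each stays a separate island — area = 750.25 mm². So its area = 750.25 mm². Layer 93 (z = 13.95): the r=8 sphere contributes a regular 24-gon of circumradius √(8²−5.95²) = 5.348 (area = (24/2)·5.348²·sin(360°/24) = 88.82 mm²); the cube at (10.5, 6.5) is present — its section is the full 23.5×23.5 rectangle (area 552.25 mm²); Taking the union: the 2 present regions are separate (no shared area or edge), so areas and boundary lengths simply add and each stays a separate island — area = 641.07 mm². So its area = 641.07 mm². Layer 50 is larger (750.25 vs 641.07 mm²).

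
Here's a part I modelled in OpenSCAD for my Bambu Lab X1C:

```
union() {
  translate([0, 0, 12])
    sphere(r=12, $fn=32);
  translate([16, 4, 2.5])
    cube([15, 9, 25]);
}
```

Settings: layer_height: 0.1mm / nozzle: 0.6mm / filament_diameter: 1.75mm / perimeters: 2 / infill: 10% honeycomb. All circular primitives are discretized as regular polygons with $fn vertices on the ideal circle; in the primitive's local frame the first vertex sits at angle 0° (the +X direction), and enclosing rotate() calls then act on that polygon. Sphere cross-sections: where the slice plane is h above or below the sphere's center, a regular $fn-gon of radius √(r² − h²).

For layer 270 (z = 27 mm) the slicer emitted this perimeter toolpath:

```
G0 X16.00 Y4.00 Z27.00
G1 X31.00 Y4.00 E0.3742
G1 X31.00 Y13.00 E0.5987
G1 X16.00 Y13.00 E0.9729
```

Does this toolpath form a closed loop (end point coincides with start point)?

Start point (G0): (16.00, 4.00). End point (last G1): the path does not return to the start — open.

no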